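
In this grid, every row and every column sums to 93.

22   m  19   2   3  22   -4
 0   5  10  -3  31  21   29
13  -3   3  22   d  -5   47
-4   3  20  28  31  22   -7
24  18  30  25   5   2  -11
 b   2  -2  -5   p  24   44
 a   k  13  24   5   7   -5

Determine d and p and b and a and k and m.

d = 16, p = 2, b = 28, a = 10, k = 39, m = 29

Row 1 has 22 + 19 + 2 + 3 + 22 − 4 = 64; the blank must be 93 − 64 = 29.
Row 3 has 13 − 3 + 3 + 22 − 5 + 47 = 77; the blank must be 93 − 77 = 16.
Column 2 has 29 + 5 − 3 + 3 + 18 + 2 = 54; the blank must be 93 − 54 = 39.
Column 5 has 3 + 31 + 16 + 31 + 5 + 5 = 91; the blank must be 93 − 91 = 2.
Row 6 has 2 − 2 − 5 + 2 + 24 + 44 = 65; the blank must be 93 − 65 = 28.
Row 7 has 39 + 13 + 24 + 5 + 7 − 5 = 83; the blank must be 93 − 83 = 10.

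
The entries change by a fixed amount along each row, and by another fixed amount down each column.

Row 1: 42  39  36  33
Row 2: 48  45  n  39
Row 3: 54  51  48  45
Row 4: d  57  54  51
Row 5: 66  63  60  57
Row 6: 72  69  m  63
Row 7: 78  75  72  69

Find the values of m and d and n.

Along each row the entries change by -3 per step; down each column they change by 6.
Row 6: from 72 at column 1, stepping by -3 to column 3 gives 66.
Row 4: from 57 at column 2, stepping by -3 to column 1 gives 60.
Row 2: from 48 at column 1, stepping by -3 to column 3 gives 42.

m = 66, d = 60, n = 42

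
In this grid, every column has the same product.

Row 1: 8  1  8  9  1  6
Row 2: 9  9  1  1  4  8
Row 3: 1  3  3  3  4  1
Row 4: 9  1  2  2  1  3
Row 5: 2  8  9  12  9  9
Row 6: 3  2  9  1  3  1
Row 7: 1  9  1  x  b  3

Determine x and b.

Columns 1 and 2 each multiply to 3888, so every column has product 3888.
Column 4: 9×1×3×2×12×1 = 648, so the missing entry is 3888 ÷ 648 = 6.
Column 5: 1×4×4×1×9×3 = 432, so the missing entry is 3888 ÷ 432 = 9.

x = 6, b = 9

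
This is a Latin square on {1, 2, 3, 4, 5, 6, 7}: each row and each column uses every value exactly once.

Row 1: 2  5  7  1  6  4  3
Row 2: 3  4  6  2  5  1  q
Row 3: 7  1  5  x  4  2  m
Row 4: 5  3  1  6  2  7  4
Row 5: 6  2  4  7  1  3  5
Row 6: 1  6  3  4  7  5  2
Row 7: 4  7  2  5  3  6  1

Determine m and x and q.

m = 6, x = 3, q = 7

Cell (3,4): column 4 already has {1, 2, 4, 5, 6, 7} → 3.
At (row 2, col 7): row 2 already has {1, 2, 3, 4, 5, 6}, so the value is 7.
Cell (3,7): row 3 already has {1, 2, 3, 4, 5, 7} → 6.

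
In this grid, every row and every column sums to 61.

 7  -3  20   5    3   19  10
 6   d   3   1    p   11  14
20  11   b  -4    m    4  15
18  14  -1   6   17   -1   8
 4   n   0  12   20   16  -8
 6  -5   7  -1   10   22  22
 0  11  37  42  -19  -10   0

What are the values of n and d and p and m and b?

n = 17, d = 16, p = 10, m = 20, b = -5

The known cells in column 3 total 66, leaving 61 − 66 = -5 for the blank.
The known cells in row 3 total 41, leaving 61 − 41 = 20 for the blank.
The known cells in column 5 total 51, leaving 61 − 51 = 10 for the blank.
The known cells in row 2 total 45, leaving 61 − 45 = 16 for the blank.
The known cells in row 5 total 44, leaving 61 − 44 = 17 for the blank.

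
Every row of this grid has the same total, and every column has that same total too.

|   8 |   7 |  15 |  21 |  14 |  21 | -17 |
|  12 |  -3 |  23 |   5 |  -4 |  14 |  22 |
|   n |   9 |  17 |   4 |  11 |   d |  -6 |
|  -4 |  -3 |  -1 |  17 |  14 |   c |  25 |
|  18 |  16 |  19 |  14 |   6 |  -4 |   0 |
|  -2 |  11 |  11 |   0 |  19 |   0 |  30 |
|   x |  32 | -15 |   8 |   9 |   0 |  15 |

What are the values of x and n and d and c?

Rows 1 and 2 both sum to 69, so that's the common total.
Row 4 has -4 − 3 − 1 + 17 + 14 + 25 = 48; the blank must be 69 − 48 = 21.
Column 6 has 21 + 14 + 21 − 4 + 0 + 0 = 52; the blank must be 69 − 52 = 17.
Row 3 has 9 + 17 + 4 + 11 + 17 − 6 = 52; the blank must be 69 − 52 = 17.
Row 7 has 32 − 15 + 8 + 9 + 0 + 15 = 49; the blank must be 69 − 49 = 20.

x = 20, n = 17, d = 17, c = 21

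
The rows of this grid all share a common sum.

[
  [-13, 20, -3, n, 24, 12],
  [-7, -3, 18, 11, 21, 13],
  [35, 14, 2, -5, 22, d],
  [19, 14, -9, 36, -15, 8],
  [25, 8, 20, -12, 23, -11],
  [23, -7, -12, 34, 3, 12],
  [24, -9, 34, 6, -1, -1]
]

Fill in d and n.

d = -15, n = 13

Row 2 sums to 53 and so does row 5; that's the common total.
In row 3 the known cells total 68, leaving 53 − 68 = -15.
In row 1 the known cells total 40, leaving 53 − 40 = 13.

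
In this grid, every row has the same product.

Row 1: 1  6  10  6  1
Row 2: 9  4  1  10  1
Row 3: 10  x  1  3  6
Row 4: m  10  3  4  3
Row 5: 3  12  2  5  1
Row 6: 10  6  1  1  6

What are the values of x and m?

x = 2, m = 1

Rows 1 and 5 each multiply to 360, so every row has product 360.
Row 3: 10×1×3×6 = 180, so the missing entry is 360 ÷ 180 = 2.
Row 4: 10×3×4×3 = 360, so the missing entry is 360 ÷ 360 = 1.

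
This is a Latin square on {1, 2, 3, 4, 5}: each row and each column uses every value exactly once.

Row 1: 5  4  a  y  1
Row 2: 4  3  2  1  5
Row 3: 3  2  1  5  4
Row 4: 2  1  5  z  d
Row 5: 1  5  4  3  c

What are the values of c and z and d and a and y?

Cell (5,5): row 5 already has {1, 3, 4, 5} → 2.
At (row 4, col 5): column 5 already has {1, 2, 4, 5}, so the value is 3.
Cell (1,3): column 3 already has {1, 2, 4, 5} → 3.
At (row 1, col 4): row 1 already has {1, 3, 4, 5}, so the value is 2.
At (row 4, col 4): row 4 already has {1, 2, 3, 5}, so the value is 4.

c = 2, z = 4, d = 3, a = 3, y = 2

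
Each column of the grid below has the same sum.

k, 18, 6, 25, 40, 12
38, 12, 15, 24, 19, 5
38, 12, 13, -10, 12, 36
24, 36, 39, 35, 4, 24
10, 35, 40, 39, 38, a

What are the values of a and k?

a = 36, k = 3

Column 2 sums to 113 and so does column 5; that's the common total.
In column 6 the known cells total 77, leaving 113 − 77 = 36.
In column 1 the known cells total 110, leaving 113 − 110 = 3.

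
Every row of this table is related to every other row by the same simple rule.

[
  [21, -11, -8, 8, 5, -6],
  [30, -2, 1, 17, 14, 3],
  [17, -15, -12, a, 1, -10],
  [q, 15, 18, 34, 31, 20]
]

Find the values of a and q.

The difference between any two rows is the same in every column — this is an addition table with the headers hidden.
Row 3 minus row 1 is -12 − (-8) = -4, so its entry in column 4 is 8 + (-4) = 4.
Row 4 minus row 1 is 18 − (-8) = 26, so its entry in column 1 is 21 + 26 = 47.

a = 4, q = 47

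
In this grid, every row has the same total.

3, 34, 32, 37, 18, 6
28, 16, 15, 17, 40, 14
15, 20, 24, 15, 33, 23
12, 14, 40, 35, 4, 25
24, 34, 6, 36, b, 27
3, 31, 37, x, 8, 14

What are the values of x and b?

Row 2 sums to 130 and so does row 3; that's the common total.
In row 6 the known cells total 93, leaving 130 − 93 = 37.
In row 5 the known cells total 127, leaving 130 − 127 = 3.

x = 37, b = 3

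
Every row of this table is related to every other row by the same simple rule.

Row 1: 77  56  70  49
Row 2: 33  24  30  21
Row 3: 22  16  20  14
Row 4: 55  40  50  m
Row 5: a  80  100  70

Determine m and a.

Each row is a constant multiple of every other row — this is a multiplication table with the headers hidden.
Row 4 is 40/56 = 5/7 times row 1, so its entry in column 4 is 49 × 5/7 = 35.
Row 5 is 80/56 = 10/7 times row 1, so its entry in column 1 is 77 × 10/7 = 110.

m = 35, a = 110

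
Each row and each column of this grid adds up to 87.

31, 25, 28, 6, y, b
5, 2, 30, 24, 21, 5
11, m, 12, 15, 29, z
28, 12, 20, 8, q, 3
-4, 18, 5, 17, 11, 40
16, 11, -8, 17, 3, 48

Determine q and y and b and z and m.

q = 16, y = 7, b = -10, z = 1, m = 19

Column 2 has 25 + 2 + 12 + 18 + 11 = 68; the blank must be 87 − 68 = 19.
Row 4 has 28 + 12 + 20 + 8 + 3 = 71; the blank must be 87 − 71 = 16.
Column 5 has 21 + 29 + 16 + 11 + 3 = 80; the blank must be 87 − 80 = 7.
Row 1 has 31 + 25 + 28 + 6 + 7 = 97; the blank must be 87 − 97 = -10.
Row 3 has 11 + 19 + 12 + 15 + 29 = 86; the blank must be 87 − 86 = 1.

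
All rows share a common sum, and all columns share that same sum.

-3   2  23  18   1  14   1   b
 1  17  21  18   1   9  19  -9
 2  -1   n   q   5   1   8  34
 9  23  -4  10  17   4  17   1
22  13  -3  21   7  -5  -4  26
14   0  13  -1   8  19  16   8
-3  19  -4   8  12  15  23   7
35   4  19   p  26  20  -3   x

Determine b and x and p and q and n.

b = 21, x = -11, p = -13, q = 16, n = 12

Rows 2 and 4 both sum to 77, so that's the common total.
The known cells in row 1 total 56, leaving 77 − 56 = 21 for the blank.
The known cells in column 8 total 88, leaving 77 − 88 = -11 for the blank.
The known cells in row 8 total 90, leaving 77 − 90 = -13 for the blank.
The known cells in column 4 total 61, leaving 77 − 61 = 16 for the blank.
The known cells in row 3 total 65, leaving 77 − 65 = 12 for the blank.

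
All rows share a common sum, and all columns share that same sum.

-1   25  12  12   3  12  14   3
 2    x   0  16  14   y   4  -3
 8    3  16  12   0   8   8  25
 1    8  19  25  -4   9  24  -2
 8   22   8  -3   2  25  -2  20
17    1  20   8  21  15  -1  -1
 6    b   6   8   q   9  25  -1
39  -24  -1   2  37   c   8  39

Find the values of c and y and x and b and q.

Rows 1 and 3 both sum to 80, so that's the common total.
The known cells in column 5 total 73, leaving 80 − 73 = 7 for the blank.
The known cells in row 7 total 60, leaving 80 − 60 = 20 for the blank.
The known cells in column 2 total 55, leaving 80 − 55 = 25 for the blank.
The known cells in row 2 total 58, leaving 80 − 58 = 22 for the blank.
The known cells in row 8 total 100, leaving 80 − 100 = -20 for the blank.

c = -20, y = 22, x = 25, b = 20, q = 7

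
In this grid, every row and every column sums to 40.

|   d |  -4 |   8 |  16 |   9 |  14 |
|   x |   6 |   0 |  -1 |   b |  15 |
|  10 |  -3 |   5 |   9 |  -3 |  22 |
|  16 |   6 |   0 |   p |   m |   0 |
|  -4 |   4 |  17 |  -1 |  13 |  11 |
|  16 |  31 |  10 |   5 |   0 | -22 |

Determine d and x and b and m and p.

d = -3, x = 5, b = 15, m = 6, p = 12

Row 1 has -4 + 8 + 16 + 9 + 14 = 43; the blank must be 40 − 43 = -3.
Column 4 has 16 − 1 + 9 − 1 + 5 = 28; the blank must be 40 − 28 = 12.
Row 4 has 16 + 6 + 0 + 12 + 0 = 34; the blank must be 40 − 34 = 6.
Column 5 has 9 − 3 + 6 + 13 + 0 = 25; the blank must be 40 − 25 = 15.
Row 2 has 6 + 0 − 1 + 15 + 15 = 35; the blank must be 40 − 35 = 5.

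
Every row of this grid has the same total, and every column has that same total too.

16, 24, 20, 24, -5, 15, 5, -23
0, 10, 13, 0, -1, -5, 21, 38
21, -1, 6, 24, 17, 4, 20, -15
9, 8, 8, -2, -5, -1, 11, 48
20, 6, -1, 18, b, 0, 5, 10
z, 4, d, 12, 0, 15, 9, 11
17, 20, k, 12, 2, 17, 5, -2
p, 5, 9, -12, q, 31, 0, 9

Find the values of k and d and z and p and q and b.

Rows 1 and 2 both sum to 76, so that's the common total.
The known cells in row 5 total 58, leaving 76 − 58 = 18 for the blank.
The known cells in column 5 total 26, leaving 76 − 26 = 50 for the blank.
The known cells in row 7 total 71, leaving 76 − 71 = 5 for the blank.
The known cells in row 8 total 92, leaving 76 − 92 = -16 for the blank.
The known cells in column 1 total 67, leaving 76 − 67 = 9 for the blank.
The known cells in row 6 total 60, leaving 76 − 60 = 16 for the blank.

k = 5, d = 16, z = 9, p = -16, q = 50, b = 18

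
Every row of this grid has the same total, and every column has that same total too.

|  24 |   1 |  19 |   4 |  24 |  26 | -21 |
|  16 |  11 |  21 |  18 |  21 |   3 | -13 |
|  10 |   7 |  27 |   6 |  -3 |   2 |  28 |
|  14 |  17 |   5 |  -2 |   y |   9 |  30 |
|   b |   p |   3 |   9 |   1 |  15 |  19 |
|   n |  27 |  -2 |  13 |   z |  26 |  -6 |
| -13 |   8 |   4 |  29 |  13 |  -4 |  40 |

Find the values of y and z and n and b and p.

Rows 1 and 2 both sum to 77, so that's the common total.
The known cells in row 4 total 73, leaving 77 − 73 = 4 for the blank.
The known cells in column 5 total 60, leaving 77 − 60 = 17 for the blank.
The known cells in row 6 total 75, leaving 77 − 75 = 2 for the blank.
The known cells in column 1 total 53, leaving 77 − 53 = 24 for the blank.
The known cells in row 5 total 71, leaving 77 − 71 = 6 for the blank.

y = 4, z = 17, n = 2, b = 24, p = 6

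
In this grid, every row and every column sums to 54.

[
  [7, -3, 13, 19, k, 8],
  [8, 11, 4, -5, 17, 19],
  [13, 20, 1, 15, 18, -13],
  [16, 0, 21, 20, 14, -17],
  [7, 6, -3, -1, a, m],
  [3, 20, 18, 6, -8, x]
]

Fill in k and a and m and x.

k = 10, a = 3, m = 42, x = 15

Row 6: 3 + 20 + 18 + 6 − 8 = 39, so its missing entry is 54 − 39 = 15.
Column 6: 8 + 19 − 13 − 17 + 15 = 12, so its missing entry is 54 − 12 = 42.
Row 5: 7 + 6 − 3 − 1 + 42 = 51, so its missing entry is 54 − 51 = 3.
Row 1: 7 − 3 + 13 + 19 + 8 = 44, so its missing entry is 54 − 44 = 10.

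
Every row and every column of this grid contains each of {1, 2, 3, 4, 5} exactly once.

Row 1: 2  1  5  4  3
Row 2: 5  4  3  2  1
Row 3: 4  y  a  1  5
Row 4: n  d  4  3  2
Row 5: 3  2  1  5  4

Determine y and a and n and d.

For row 3, column 3: column 3 already has {1, 3, 4, 5}; that leaves 2.
Cell (3,2): row 3 already has {1, 2, 4, 5} → 3.
Cell (4,2): column 2 already has {1, 2, 3, 4} → 5.
For row 4, column 1: row 4 already has {2, 3, 4, 5}; that leaves 1.

y = 3, a = 2, n = 1, d = 5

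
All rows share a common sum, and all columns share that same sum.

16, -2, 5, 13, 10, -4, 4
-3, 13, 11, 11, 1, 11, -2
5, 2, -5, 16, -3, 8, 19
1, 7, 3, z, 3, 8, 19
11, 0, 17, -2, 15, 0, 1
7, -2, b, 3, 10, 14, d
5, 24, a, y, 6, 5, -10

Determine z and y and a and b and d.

Rows 1 and 2 both sum to 42, so that's the common total.
The known cells in row 4 total 41, leaving 42 − 41 = 1 for the blank.
The known cells in column 7 total 31, leaving 42 − 31 = 11 for the blank.
The known cells in column 4 total 42, leaving 42 − 42 = 0 for the blank.
The known cells in row 7 total 30, leaving 42 − 30 = 12 for the blank.
The known cells in row 6 total 43, leaving 42 − 43 = -1 for the blank.

z = 1, y = 0, a = 12, b = -1, d = 11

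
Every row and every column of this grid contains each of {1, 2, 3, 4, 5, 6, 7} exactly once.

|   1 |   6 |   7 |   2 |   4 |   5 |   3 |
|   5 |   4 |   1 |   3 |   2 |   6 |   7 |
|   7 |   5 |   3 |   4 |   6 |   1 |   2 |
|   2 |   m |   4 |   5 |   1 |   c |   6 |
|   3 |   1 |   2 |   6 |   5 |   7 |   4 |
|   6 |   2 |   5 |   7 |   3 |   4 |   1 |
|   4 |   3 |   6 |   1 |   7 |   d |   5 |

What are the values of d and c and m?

d = 2, c = 3, m = 7

Cell (4,2): column 2 already has {1, 2, 3, 4, 5, 6} → 7.
Cell (7,6): row 7 already has {1, 3, 4, 5, 6, 7} → 2.
For row 4, column 6: row 4 already has {1, 2, 4, 5, 6, 7}; that leaves 3.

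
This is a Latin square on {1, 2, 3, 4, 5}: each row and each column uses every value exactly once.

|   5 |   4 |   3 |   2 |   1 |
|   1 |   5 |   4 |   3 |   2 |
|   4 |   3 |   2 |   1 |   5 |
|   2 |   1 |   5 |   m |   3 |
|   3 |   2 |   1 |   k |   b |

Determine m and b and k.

m = 4, b = 4, k = 5

For row 5, column 5: column 5 already has {1, 2, 3, 5}; that leaves 4.
At (row 4, col 4): row 4 already has {1, 2, 3, 5}, so the value is 4.
For row 5, column 4: row 5 already has {1, 2, 3, 4}; that leaves 5.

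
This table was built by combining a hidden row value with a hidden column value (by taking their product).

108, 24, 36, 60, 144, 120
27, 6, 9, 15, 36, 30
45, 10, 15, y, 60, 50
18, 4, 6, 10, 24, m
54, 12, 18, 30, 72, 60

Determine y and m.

y = 25, m = 20

Each row is a constant multiple of every other row — this is a multiplication table with the headers hidden.
Row 3 is 60/144 = 5/12 times row 1, so its entry in column 4 is 60 × 5/12 = 25.
Row 4 is 24/144 = 1/6 times row 1, so its entry in column 6 is 120 × 1/6 = 20.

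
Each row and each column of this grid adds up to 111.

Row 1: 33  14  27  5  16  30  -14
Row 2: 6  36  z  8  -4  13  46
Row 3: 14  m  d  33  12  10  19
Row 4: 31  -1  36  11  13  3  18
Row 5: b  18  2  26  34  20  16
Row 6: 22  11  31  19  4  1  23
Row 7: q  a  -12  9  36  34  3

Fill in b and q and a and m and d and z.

b = -5, q = 10, a = 31, m = 2, d = 21, z = 6

Row 5 has 18 + 2 + 26 + 34 + 20 + 16 = 116; the blank must be 111 − 116 = -5.
Column 1 has 33 + 6 + 14 + 31 − 5 + 22 = 101; the blank must be 111 − 101 = 10.
Row 2 has 6 + 36 + 8 − 4 + 13 + 46 = 105; the blank must be 111 − 105 = 6.
Row 7 has 10 − 12 + 9 + 36 + 34 + 3 = 80; the blank must be 111 − 80 = 31.
Column 2 has 14 + 36 − 1 + 18 + 11 + 31 = 109; the blank must be 111 − 109 = 2.
Row 3 has 14 + 2 + 33 + 12 + 10 + 19 = 90; the blank must be 111 − 90 = 21.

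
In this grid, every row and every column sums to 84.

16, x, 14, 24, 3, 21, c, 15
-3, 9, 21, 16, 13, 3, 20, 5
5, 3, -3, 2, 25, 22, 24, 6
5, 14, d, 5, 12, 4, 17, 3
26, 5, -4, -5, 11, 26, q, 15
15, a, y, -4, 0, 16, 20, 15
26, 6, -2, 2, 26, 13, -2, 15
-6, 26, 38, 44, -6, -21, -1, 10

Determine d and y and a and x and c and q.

d = 24, y = -4, a = 26, x = -5, c = -4, q = 10

Row 5 has 26 + 5 − 4 − 5 + 11 + 26 + 15 = 74; the blank must be 84 − 74 = 10.
Column 7 has 20 + 24 + 17 + 10 + 20 − 2 − 1 = 88; the blank must be 84 − 88 = -4.
Row 1 has 16 + 14 + 24 + 3 + 21 − 4 + 15 = 89; the blank must be 84 − 89 = -5.
Column 2 has -5 + 9 + 3 + 14 + 5 + 6 + 26 = 58; the blank must be 84 − 58 = 26.
Row 4 has 5 + 14 + 5 + 12 + 4 + 17 + 3 = 60; the blank must be 84 − 60 = 24.
Row 6 has 15 + 26 − 4 + 0 + 16 + 20 + 15 = 88; the blank must be 84 − 88 = -4.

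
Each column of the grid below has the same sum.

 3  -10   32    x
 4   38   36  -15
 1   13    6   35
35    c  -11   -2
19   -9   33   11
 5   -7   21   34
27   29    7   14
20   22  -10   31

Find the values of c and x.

c = 38, x = 6

Column 1 sums to 114 and so does column 3; that's the common total.
In column 2 the known cells total 76, leaving 114 − 76 = 38.
In column 4 the known cells total 108, leaving 114 − 108 = 6.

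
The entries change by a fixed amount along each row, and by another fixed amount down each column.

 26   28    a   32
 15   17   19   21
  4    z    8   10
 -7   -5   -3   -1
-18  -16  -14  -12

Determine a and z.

a = 30, z = 6

Along each row the entries change by 2 per step; down each column they change by -11.
Row 1: from 26 at column 1, stepping by 2 to column 3 gives 30.
Row 3: from 4 at column 1, stepping by 2 to column 2 gives 6.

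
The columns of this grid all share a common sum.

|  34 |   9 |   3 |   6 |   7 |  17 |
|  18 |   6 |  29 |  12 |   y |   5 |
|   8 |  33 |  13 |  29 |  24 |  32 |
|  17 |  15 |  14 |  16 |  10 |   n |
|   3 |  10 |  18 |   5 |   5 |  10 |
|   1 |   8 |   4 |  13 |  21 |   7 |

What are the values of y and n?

y = 14, n = 10

Columns 2 and 4 both add up to 81, so every column sums to 81.
Column 5: 7 + 24 + 10 + 5 + 21 = 67, so the missing entry is 81 − 67 = 14.
Column 6: 17 + 5 + 32 + 10 + 7 = 71, so the missing entry is 81 − 71 = 10.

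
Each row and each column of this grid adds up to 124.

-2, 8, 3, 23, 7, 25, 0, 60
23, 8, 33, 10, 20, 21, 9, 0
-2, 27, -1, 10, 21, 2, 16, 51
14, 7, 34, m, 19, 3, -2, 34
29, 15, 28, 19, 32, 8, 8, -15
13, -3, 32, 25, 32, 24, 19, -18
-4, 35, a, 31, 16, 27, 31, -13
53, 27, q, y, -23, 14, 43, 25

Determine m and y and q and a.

Row 7: -4 + 35 + 31 + 16 + 27 + 31 − 13 = 123, so its missing entry is 124 − 123 = 1.
Row 4: 14 + 7 + 34 + 19 + 3 − 2 + 34 = 109, so its missing entry is 124 − 109 = 15.
Column 3: 3 + 33 − 1 + 34 + 28 + 32 + 1 = 130, so its missing entry is 124 − 130 = -6.
Row 8: 53 + 27 − 6 − 23 + 14 + 43 + 25 = 133, so its missing entry is 124 − 133 = -9.

m = 15, y = -9, q = -6, a = 1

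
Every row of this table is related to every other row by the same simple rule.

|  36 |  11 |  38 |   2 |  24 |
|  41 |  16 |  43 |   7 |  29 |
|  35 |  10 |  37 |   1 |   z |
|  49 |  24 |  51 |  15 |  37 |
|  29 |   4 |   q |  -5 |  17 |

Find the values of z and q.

The difference between any two rows is the same in every column — this is an addition table with the headers hidden.
Row 3 minus row 1 is 1 − 2 = -1, so its entry in column 5 is 24 + (-1) = 23.
Row 5 minus row 1 is -5 − 2 = -7, so its entry in column 3 is 38 + (-7) = 31.

z = 23, q = 31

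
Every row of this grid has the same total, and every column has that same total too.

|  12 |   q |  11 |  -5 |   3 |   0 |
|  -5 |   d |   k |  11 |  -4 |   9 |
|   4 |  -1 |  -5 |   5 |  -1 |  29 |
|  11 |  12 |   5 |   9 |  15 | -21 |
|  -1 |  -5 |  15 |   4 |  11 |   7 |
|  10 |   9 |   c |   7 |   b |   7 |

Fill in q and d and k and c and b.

Rows 3 and 4 both sum to 31, so that's the common total.
Row 1 has 12 + 11 − 5 + 3 + 0 = 21; the blank must be 31 − 21 = 10.
Column 2 has 10 − 1 + 12 − 5 + 9 = 25; the blank must be 31 − 25 = 6.
Row 2 has -5 + 6 + 11 − 4 + 9 = 17; the blank must be 31 − 17 = 14.
Column 5 has 3 − 4 − 1 + 15 + 11 = 24; the blank must be 31 − 24 = 7.
Row 6 has 10 + 9 + 7 + 7 + 7 = 40; the blank must be 31 − 40 = -9.

q = 10, d = 6, k = 14, c = -9, b = 7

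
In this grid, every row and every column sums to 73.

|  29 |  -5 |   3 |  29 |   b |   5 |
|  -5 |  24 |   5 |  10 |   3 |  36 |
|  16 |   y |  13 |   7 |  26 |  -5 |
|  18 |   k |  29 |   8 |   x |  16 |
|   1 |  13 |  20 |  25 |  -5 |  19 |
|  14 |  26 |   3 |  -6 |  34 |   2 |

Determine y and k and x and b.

y = 16, k = -1, x = 3, b = 12

Row 1 has 29 − 5 + 3 + 29 + 5 = 61; the blank must be 73 − 61 = 12.
Row 3 has 16 + 13 + 7 + 26 − 5 = 57; the blank must be 73 − 57 = 16.
Column 2 has -5 + 24 + 16 + 13 + 26 = 74; the blank must be 73 − 74 = -1.
Row 4 has 18 − 1 + 29 + 8 + 16 = 70; the blank must be 73 − 70 = 3.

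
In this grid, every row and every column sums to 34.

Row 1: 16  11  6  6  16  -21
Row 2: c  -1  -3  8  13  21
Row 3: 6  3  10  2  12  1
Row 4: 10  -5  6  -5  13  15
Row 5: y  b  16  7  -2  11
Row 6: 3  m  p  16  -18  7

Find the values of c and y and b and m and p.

c = -4, y = 3, b = -1, m = 27, p = -1

Row 2 has -1 − 3 + 8 + 13 + 21 = 38; the blank must be 34 − 38 = -4.
Column 1 has 16 − 4 + 6 + 10 + 3 = 31; the blank must be 34 − 31 = 3.
Row 5 has 3 + 16 + 7 − 2 + 11 = 35; the blank must be 34 − 35 = -1.
Column 2 has 11 − 1 + 3 − 5 − 1 = 7; the blank must be 34 − 7 = 27.
Row 6 has 3 + 27 + 16 − 18 + 7 = 35; the blank must be 34 − 35 = -1.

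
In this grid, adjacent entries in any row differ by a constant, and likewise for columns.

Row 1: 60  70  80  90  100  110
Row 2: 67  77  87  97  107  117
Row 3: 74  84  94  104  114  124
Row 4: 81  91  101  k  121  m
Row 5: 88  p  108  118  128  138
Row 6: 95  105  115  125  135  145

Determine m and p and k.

m = 131, p = 98, k = 111

Along each row the entries change by 10 per step; down each column they change by 7.
Row 4: from 81 at column 1, stepping by 10 to column 6 gives 131.
Row 5: from 88 at column 1, stepping by 10 to column 2 gives 98.
Row 4: from 81 at column 1, stepping by 10 to column 4 gives 111.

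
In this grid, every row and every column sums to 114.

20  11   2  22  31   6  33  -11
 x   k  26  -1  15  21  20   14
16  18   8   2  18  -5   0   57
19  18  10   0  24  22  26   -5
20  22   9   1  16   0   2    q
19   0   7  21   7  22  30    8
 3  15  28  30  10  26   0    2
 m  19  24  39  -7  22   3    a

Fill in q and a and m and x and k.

q = 44, a = 5, m = 9, x = 8, k = 11

Column 2 has 11 + 18 + 18 + 22 + 0 + 15 + 19 = 103; the blank must be 114 − 103 = 11.
Row 2 has 11 + 26 − 1 + 15 + 21 + 20 + 14 = 106; the blank must be 114 − 106 = 8.
Column 1 has 20 + 8 + 16 + 19 + 20 + 19 + 3 = 105; the blank must be 114 − 105 = 9.
Row 8 has 9 + 19 + 24 + 39 − 7 + 22 + 3 = 109; the blank must be 114 − 109 = 5.
Row 5 has 20 + 22 + 9 + 1 + 16 + 0 + 2 = 70; the blank must be 114 − 70 = 44.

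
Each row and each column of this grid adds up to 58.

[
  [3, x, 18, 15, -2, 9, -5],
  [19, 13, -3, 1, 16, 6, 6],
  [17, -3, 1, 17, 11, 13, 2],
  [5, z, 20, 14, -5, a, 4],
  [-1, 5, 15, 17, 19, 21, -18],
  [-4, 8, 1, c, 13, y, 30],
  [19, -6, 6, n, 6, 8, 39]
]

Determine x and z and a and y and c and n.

Row 1 has 3 + 18 + 15 − 2 + 9 − 5 = 38; the blank must be 58 − 38 = 20.
Column 2 has 20 + 13 − 3 + 5 + 8 − 6 = 37; the blank must be 58 − 37 = 21.
Row 7 has 19 − 6 + 6 + 6 + 8 + 39 = 72; the blank must be 58 − 72 = -14.
Column 4 has 15 + 1 + 17 + 14 + 17 − 14 = 50; the blank must be 58 − 50 = 8.
Row 6 has -4 + 8 + 1 + 8 + 13 + 30 = 56; the blank must be 58 − 56 = 2.
Row 4 has 5 + 21 + 20 + 14 − 5 + 4 = 59; the blank must be 58 − 59 = -1.

x = 20, z = 21, a = -1, y = 2, c = 8, n = -14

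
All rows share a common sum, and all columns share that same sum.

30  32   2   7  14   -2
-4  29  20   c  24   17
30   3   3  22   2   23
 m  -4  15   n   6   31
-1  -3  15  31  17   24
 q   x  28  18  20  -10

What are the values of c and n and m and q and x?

c = -3, n = 8, m = 27, q = 1, x = 26

Rows 1 and 3 both sum to 83, so that's the common total.
The known cells in column 2 total 57, leaving 83 − 57 = 26 for the blank.
The known cells in row 6 total 82, leaving 83 − 82 = 1 for the blank.
The known cells in column 1 total 56, leaving 83 − 56 = 27 for the blank.
The known cells in row 4 total 75, leaving 83 − 75 = 8 for the blank.
The known cells in row 2 total 86, leaving 83 − 86 = -3 for the blank.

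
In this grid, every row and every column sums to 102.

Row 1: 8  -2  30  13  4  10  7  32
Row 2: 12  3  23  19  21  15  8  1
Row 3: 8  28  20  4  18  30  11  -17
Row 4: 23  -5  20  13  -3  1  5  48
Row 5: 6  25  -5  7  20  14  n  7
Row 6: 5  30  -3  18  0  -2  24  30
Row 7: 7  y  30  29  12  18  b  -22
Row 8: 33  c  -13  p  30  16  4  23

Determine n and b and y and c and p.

n = 28, b = 15, y = 13, c = 10, p = -1

The known cells in row 5 total 74, leaving 102 − 74 = 28 for the blank.
The known cells in column 4 total 103, leaving 102 − 103 = -1 for the blank.
The known cells in row 8 total 92, leaving 102 − 92 = 10 for the blank.
The known cells in column 2 total 89, leaving 102 − 89 = 13 for the blank.
The known cells in row 7 total 87, leaving 102 − 87 = 15 for the blank.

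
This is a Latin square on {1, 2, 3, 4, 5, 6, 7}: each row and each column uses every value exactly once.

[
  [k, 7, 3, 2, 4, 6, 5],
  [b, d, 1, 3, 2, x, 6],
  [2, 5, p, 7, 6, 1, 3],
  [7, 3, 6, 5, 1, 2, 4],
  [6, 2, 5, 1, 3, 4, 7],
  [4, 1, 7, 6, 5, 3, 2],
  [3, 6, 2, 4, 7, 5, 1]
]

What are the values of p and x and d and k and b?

Cell (1,1): row 1 already has {2, 3, 4, 5, 6, 7} → 1.
For row 2, column 6: column 6 already has {1, 2, 3, 4, 5, 6}; that leaves 7.
At (row 2, col 2): column 2 already has {1, 2, 3, 5, 6, 7}, so the value is 4.
Cell (3,3): row 3 already has {1, 2, 3, 5, 6, 7} → 4.
Cell (2,1): row 2 already has {1, 2, 3, 4, 6, 7} → 5.

p = 4, x = 7, d = 4, k = 1, b = 5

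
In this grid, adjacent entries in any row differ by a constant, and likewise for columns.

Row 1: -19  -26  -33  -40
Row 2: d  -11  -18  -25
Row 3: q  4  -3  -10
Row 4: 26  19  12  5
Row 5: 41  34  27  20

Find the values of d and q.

d = -4, q = 11

Along each row the entries change by -7 per step; down each column they change by 15.
Row 2: from -11 at column 2, stepping by -7 to column 1 gives -4.
Row 3: from 4 at column 2, stepping by -7 to column 1 gives 11.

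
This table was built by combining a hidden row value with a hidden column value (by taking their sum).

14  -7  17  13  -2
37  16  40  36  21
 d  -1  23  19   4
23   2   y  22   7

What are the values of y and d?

The difference between any two rows is the same in every column — this is an addition table with the headers hidden.
Row 4 minus row 1 is 2 − (-7) = 9, so its entry in column 3 is 17 + 9 = 26.
Row 3 minus row 1 is -1 − (-7) = 6, so its entry in column 1 is 14 + 6 = 20.

y = 26, d = 20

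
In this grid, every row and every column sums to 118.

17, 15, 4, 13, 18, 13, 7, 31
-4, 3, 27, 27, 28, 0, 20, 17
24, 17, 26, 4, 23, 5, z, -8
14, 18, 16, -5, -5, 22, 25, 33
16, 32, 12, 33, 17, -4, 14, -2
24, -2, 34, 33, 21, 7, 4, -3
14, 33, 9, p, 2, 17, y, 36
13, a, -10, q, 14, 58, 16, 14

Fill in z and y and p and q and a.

Column 2 has 15 + 3 + 17 + 18 + 32 − 2 + 33 = 116; the blank must be 118 − 116 = 2.
Row 8 has 13 + 2 − 10 + 14 + 58 + 16 + 14 = 107; the blank must be 118 − 107 = 11.
Row 3 has 24 + 17 + 26 + 4 + 23 + 5 − 8 = 91; the blank must be 118 − 91 = 27.
Column 7 has 7 + 20 + 27 + 25 + 14 + 4 + 16 = 113; the blank must be 118 − 113 = 5.
Row 7 has 14 + 33 + 9 + 2 + 17 + 5 + 36 = 116; the blank must be 118 − 116 = 2.

z = 27, y = 5, p = 2, q = 11, a = 2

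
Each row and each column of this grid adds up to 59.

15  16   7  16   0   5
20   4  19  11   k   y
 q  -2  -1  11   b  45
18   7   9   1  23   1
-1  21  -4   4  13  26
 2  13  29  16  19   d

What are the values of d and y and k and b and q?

Row 6: 2 + 13 + 29 + 16 + 19 = 79, so its missing entry is 59 − 79 = -20.
Column 6: 5 + 45 + 1 + 26 − 20 = 57, so its missing entry is 59 − 57 = 2.
Column 1: 15 + 20 + 18 − 1 + 2 = 54, so its missing entry is 59 − 54 = 5.
Row 3: 5 − 2 − 1 + 11 + 45 = 58, so its missing entry is 59 − 58 = 1.
Row 2: 20 + 4 + 19 + 11 + 2 = 56, so its missing entry is 59 − 56 = 3.

d = -20, y = 2, k = 3, b = 1, q = 5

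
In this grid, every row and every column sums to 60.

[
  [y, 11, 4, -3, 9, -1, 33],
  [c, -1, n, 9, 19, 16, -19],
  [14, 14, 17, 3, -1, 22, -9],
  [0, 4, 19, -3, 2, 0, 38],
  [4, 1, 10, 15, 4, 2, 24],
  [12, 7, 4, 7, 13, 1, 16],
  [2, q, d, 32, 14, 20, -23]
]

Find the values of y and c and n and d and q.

y = 7, c = 21, n = 15, d = -9, q = 24

Row 1: 11 + 4 − 3 + 9 − 1 + 33 = 53, so its missing entry is 60 − 53 = 7.
Column 2: 11 − 1 + 14 + 4 + 1 + 7 = 36, so its missing entry is 60 − 36 = 24.
Row 7: 2 + 24 + 32 + 14 + 20 − 23 = 69, so its missing entry is 60 − 69 = -9.
Column 3: 4 + 17 + 19 + 10 + 4 − 9 = 45, so its missing entry is 60 − 45 = 15.
Row 2: -1 + 15 + 9 + 19 + 16 − 19 = 39, so its missing entry is 60 − 39 = 21.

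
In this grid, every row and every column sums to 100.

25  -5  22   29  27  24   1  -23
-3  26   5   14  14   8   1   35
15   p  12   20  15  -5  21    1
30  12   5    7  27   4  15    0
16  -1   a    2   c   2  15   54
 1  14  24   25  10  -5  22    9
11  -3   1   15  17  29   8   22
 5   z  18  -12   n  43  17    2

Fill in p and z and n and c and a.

Row 3 has 15 + 12 + 20 + 15 − 5 + 21 + 1 = 79; the blank must be 100 − 79 = 21.
Column 2 has -5 + 26 + 21 + 12 − 1 + 14 − 3 = 64; the blank must be 100 − 64 = 36.
Row 8 has 5 + 36 + 18 − 12 + 43 + 17 + 2 = 109; the blank must be 100 − 109 = -9.
Column 5 has 27 + 14 + 15 + 27 + 10 + 17 − 9 = 101; the blank must be 100 − 101 = -1.
Row 5 has 16 − 1 + 2 − 1 + 2 + 15 + 54 = 87; the blank must be 100 − 87 = 13.

p = 21, z = 36, n = -9, c = -1, a = 13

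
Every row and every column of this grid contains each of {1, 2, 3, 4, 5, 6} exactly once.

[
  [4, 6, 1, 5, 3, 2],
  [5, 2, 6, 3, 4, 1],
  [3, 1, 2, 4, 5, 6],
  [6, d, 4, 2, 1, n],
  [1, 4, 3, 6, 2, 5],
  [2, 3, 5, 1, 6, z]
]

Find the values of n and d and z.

For row 4, column 2: column 2 already has {1, 2, 3, 4, 6}; that leaves 5.
At (row 6, col 6): row 6 already has {1, 2, 3, 5, 6}, so the value is 4.
At (row 4, col 6): row 4 already has {1, 2, 4, 5, 6}, so the value is 3.

n = 3, d = 5, z = 4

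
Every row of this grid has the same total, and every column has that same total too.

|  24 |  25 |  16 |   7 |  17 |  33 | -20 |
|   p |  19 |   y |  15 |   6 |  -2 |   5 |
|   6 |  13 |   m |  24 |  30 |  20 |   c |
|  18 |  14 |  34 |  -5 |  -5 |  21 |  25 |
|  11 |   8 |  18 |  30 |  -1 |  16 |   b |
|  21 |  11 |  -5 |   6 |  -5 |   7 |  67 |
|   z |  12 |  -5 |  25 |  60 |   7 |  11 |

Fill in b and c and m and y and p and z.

b = 20, c = -6, m = 15, y = 29, p = 30, z = -8

Rows 1 and 4 both sum to 102, so that's the common total.
The known cells in row 7 total 110, leaving 102 − 110 = -8 for the blank.
The known cells in row 5 total 82, leaving 102 − 82 = 20 for the blank.
The known cells in column 7 total 108, leaving 102 − 108 = -6 for the blank.
The known cells in row 3 total 87, leaving 102 − 87 = 15 for the blank.
The known cells in column 3 total 73, leaving 102 − 73 = 29 for the blank.
The known cells in row 2 total 72, leaving 102 − 72 = 30 for the blank.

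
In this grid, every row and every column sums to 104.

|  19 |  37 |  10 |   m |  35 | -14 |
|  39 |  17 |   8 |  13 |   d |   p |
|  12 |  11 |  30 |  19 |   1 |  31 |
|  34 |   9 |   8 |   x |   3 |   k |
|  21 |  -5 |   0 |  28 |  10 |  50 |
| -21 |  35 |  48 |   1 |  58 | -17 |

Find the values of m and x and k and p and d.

Row 1 has 19 + 37 + 10 + 35 − 14 = 87; the blank must be 104 − 87 = 17.
Column 5 has 35 + 1 + 3 + 10 + 58 = 107; the blank must be 104 − 107 = -3.
Row 2 has 39 + 17 + 8 + 13 − 3 = 74; the blank must be 104 − 74 = 30.
Column 4 has 17 + 13 + 19 + 28 + 1 = 78; the blank must be 104 − 78 = 26.
Row 4 has 34 + 9 + 8 + 26 + 3 = 80; the blank must be 104 − 80 = 24.

m = 17, x = 26, k = 24, p = 30, d = -3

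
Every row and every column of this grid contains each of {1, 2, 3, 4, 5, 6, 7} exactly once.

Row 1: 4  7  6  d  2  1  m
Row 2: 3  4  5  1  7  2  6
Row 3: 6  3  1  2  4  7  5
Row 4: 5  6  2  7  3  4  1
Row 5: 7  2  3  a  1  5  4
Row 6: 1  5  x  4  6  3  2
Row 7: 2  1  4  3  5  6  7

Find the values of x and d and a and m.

x = 7, d = 5, a = 6, m = 3

For row 6, column 3: row 6 already has {1, 2, 3, 4, 5, 6}; that leaves 7.
Cell (1,7): column 7 already has {1, 2, 4, 5, 6, 7} → 3.
For row 1, column 4: row 1 already has {1, 2, 3, 4, 6, 7}; that leaves 5.
Cell (5,4): row 5 already has {1, 2, 3, 4, 5, 7} → 6.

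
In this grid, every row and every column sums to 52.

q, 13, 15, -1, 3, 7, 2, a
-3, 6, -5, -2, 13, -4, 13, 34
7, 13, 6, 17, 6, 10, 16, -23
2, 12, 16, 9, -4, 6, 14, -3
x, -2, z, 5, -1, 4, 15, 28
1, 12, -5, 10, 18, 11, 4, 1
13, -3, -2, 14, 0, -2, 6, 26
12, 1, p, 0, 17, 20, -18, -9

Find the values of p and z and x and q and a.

Column 8 has 34 − 23 − 3 + 28 + 1 + 26 − 9 = 54; the blank must be 52 − 54 = -2.
Row 1 has 13 + 15 − 1 + 3 + 7 + 2 − 2 = 37; the blank must be 52 − 37 = 15.
Column 1 has 15 − 3 + 7 + 2 + 1 + 13 + 12 = 47; the blank must be 52 − 47 = 5.
Row 5 has 5 − 2 + 5 − 1 + 4 + 15 + 28 = 54; the blank must be 52 − 54 = -2.
Row 8 has 12 + 1 + 0 + 17 + 20 − 18 − 9 = 23; the blank must be 52 − 23 = 29.

p = 29, z = -2, x = 5, q = 15, a = -2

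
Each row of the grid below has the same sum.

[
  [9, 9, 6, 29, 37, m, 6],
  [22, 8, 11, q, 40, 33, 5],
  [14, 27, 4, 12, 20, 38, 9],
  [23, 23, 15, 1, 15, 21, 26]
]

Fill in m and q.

m = 28, q = 5

Row 3 sums to 124 and so does row 4; that's the common total.
In row 1 the known cells total 96, leaving 124 − 96 = 28.
In row 2 the known cells total 119, leaving 124 − 119 = 5.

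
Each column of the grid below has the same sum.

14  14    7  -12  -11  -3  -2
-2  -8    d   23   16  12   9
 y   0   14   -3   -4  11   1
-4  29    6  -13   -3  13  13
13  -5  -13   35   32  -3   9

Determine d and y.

The complete columns each total 30.
Column 3 is missing 30 − 14 = 16 (since 7 + 14 + 6 − 13 = 14).
Column 1 is missing 30 − 21 = 9 (since 14 − 2 − 4 + 13 = 21).

d = 16, y = 9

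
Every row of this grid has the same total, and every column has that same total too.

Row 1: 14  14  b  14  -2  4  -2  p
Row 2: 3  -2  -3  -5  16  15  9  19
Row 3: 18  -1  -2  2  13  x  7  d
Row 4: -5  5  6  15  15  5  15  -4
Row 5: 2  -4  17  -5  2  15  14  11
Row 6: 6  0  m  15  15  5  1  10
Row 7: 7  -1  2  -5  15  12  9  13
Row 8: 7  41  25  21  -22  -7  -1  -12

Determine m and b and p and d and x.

m = 0, b = 7, p = 3, d = 12, x = 3

Rows 2 and 4 both sum to 52, so that's the common total.
Column 6 has 4 + 15 + 5 + 15 + 5 + 12 − 7 = 49; the blank must be 52 − 49 = 3.
Row 3 has 18 − 1 − 2 + 2 + 13 + 3 + 7 = 40; the blank must be 52 − 40 = 12.
Column 8 has 19 + 12 − 4 + 11 + 10 + 13 − 12 = 49; the blank must be 52 − 49 = 3.
Row 1 has 14 + 14 + 14 − 2 + 4 − 2 + 3 = 45; the blank must be 52 − 45 = 7.
Row 6 has 6 + 0 + 15 + 15 + 5 + 1 + 10 = 52; the blank must be 52 − 52 = 0.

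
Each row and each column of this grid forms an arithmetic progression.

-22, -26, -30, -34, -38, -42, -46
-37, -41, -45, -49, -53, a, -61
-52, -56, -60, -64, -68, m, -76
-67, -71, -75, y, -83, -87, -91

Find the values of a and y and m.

Along each row the entries change by -4 per step; down each column they change by -15.
Row 2: from -37 at column 1, stepping by -4 to column 6 gives -57.
Row 4: from -67 at column 1, stepping by -4 to column 4 gives -79.
Row 3: from -52 at column 1, stepping by -4 to column 6 gives -72.

a = -57, y = -79, m = -72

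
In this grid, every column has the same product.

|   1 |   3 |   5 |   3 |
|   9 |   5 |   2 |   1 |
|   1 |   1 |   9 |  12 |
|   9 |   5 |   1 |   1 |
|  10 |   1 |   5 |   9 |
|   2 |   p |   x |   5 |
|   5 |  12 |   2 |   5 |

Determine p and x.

p = 9, x = 9

Columns 1 and 4 each multiply to 8100, so every column has product 8100.
Column 2: 3×5×1×5×1×12 = 900, so the missing entry is 8100 ÷ 900 = 9.
Column 3: 5×2×9×1×5×2 = 900, so the missing entry is 8100 ÷ 900 = 9.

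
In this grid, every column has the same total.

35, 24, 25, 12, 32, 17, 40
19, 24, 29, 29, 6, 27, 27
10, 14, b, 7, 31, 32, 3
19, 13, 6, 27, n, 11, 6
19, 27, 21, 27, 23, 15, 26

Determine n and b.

The complete columns each total 102.
Column 5 is missing 102 − 92 = 10 (since 32 + 6 + 31 + 23 = 92).
Column 3 is missing 102 − 81 = 21 (since 25 + 29 + 6 + 21 = 81).

n = 10, b = 21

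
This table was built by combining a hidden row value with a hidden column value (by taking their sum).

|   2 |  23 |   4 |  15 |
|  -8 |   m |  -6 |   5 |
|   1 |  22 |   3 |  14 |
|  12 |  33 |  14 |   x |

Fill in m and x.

m = 13, x = 25

The difference between any two rows is the same in every column — this is an addition table with the headers hidden.
Row 2 minus row 1 is -6 − 4 = -10, so its entry in column 2 is 23 + (-10) = 13.
Row 4 minus row 1 is 14 − 4 = 10, so its entry in column 4 is 15 + 10 = 25.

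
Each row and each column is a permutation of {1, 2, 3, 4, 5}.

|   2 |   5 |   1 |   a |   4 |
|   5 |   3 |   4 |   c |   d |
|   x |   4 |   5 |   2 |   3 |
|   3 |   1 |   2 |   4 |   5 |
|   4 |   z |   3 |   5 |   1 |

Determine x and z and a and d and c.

x = 1, z = 2, a = 3, d = 2, c = 1

At (row 5, col 2): row 5 already has {1, 3, 4, 5}, so the value is 2.
At (row 1, col 4): row 1 already has {1, 2, 4, 5}, so the value is 3.
At (row 3, col 1): row 3 already has {2, 3, 4, 5}, so the value is 1.
For row 2, column 5: column 5 already has {1, 3, 4, 5}; that leaves 2.
At (row 2, col 4): row 2 already has {2, 3, 4, 5}, so the value is 1.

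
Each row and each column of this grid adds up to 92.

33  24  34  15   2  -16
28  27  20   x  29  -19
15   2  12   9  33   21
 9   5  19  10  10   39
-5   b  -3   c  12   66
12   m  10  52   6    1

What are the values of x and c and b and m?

Row 2: 28 + 27 + 20 + 29 − 19 = 85, so its missing entry is 92 − 85 = 7.
Row 6: 12 + 10 + 52 + 6 + 1 = 81, so its missing entry is 92 − 81 = 11.
Column 2: 24 + 27 + 2 + 5 + 11 = 69, so its missing entry is 92 − 69 = 23.
Row 5: -5 + 23 − 3 + 12 + 66 = 93, so its missing entry is 92 − 93 = -1.

x = 7, c = -1, b = 23, m = 11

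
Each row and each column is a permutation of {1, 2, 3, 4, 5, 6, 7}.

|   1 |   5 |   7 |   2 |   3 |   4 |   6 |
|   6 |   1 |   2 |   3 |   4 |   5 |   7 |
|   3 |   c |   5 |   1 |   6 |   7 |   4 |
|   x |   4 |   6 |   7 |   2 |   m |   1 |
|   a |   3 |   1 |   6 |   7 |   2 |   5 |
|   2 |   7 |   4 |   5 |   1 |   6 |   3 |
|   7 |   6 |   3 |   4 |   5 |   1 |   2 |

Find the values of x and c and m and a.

Cell (5,1): row 5 already has {1, 2, 3, 5, 6, 7} → 4.
For row 3, column 2: row 3 already has {1, 3, 4, 5, 6, 7}; that leaves 2.
For row 4, column 6: column 6 already has {1, 2, 4, 5, 6, 7}; that leaves 3.
For row 4, column 1: row 4 already has {1, 2, 3, 4, 6, 7}; that leaves 5.

x = 5, c = 2, m = 3, a = 4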